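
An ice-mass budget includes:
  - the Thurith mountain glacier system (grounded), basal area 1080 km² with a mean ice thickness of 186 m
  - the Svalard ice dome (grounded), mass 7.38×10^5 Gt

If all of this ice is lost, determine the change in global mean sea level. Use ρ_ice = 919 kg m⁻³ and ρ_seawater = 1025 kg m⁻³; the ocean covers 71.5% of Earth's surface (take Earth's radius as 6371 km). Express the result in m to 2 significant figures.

Thurith: ice volume = 1080 km² × 186 m = 200.9 km³; 200.9 × (919/1025) = 180.1 km³ of water.
Svalard: 7.38×10^5 Gt = 7.380×10^17 kg; dividing by ρ_w = 1025 kg m⁻³ gives 7.200×10^14 m³ of water.
Total added water ≈ 7.202×10^14 m³ over 3.65×10^14 m² → Δh = 1.97 m.

≈ 2.0 m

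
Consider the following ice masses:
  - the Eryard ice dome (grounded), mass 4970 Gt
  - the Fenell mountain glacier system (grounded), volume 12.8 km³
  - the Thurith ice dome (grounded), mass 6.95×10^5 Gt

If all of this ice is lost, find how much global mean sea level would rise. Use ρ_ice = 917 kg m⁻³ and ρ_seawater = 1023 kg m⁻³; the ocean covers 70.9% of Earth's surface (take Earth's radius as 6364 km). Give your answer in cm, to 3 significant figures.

Eryard: 4970 Gt = 4.970×10^15 kg; dividing by ρ_w = 1023 kg m⁻³ gives 4.858×10^12 m³ of water.
Fenell: 12.8 km³ × (917/1023) = 11.47 km³ of water.
Thurith: 6.95×10^5 Gt = 6.950×10^17 kg; dividing by ρ_w = 1023 kg m⁻³ gives 6.794×10^14 m³ of water.
Total added water ≈ 6.842×10^14 m³ over 3.61×10^14 m² → Δh = 1.90 m = 190 cm.

≈ 190 cm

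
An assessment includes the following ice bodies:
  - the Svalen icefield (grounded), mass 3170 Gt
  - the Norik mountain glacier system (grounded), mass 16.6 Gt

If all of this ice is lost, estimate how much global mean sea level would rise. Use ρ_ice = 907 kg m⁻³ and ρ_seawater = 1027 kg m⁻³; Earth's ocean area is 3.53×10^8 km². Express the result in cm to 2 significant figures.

Svalen: 3170 Gt = 3.170×10^15 kg; dividing by ρ_w = 1027 kg m⁻³ gives 3.087×10^12 m³ of water.
Norik: 16.6 Gt = 1.660×10^13 kg; dividing by ρ_w = 1027 kg m⁻³ gives 1.616×10^10 m³ of water.
Total added water ≈ 3.103×10^12 m³ over 3.53×10^14 m² → Δh = 8.79×10^-3 m = 0.88 cm.

≈ 0.88 cm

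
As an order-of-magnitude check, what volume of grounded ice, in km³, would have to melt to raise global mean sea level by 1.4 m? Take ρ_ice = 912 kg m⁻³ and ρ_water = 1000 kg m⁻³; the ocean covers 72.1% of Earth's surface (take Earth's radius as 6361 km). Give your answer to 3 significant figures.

≈ 5.63×10^5 km³

Required water volume = Δh × A = 1.4 m × 3.67×10^14 m² = 5.132×10^14 m³ = 5.132×10^5 km³.
Ice volume = water volume × ρ_w/ρ_ice = 5.132×10^5 × 1000/912 = 5.63×10^5 km³.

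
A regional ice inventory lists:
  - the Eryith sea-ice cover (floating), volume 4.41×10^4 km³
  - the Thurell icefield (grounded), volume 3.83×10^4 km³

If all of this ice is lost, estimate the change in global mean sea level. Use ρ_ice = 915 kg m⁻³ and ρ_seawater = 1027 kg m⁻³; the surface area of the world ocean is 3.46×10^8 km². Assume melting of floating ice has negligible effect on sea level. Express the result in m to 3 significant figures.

The Eryith sea-ice cover is floating and already displaces its own weight of water, so its melt adds essentially nothing to sea level.
Thurell: 3.83×10^4 km³ × (915/1027) = 3.412×10^4 km³ of water.
Total added water ≈ 3.412×10^13 m³ over 3.46×10^14 m² → Δh = 0.0986 m.

≈ 0.0986 m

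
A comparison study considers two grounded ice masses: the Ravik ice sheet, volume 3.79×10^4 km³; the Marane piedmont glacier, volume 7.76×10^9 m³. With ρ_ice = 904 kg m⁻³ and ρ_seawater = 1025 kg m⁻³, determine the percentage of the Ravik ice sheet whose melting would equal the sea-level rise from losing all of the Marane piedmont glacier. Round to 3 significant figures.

≈ 0.0205 %

Equal sea-level rise means equal mass of meltwater, i.e. equal mass of ice lost.
Ice mass of Marane: 7.015×10^12 kg; ice mass of Ravik: 3.426×10^16 kg.
Fraction required = 7.015×10^12 / 3.426×10^16 = 2.05×10^-4 → 0.0205 %.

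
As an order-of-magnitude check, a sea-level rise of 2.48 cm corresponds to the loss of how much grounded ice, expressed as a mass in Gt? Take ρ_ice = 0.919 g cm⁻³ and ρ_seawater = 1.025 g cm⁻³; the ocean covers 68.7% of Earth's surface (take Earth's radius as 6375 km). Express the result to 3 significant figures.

Required water volume = Δh × A = 0.0248 m × 3.51×10^14 m² = 8.701×10^12 m³.
ρ_w = 1.025 g cm⁻³ = 1025 kg m⁻³, so the mass of water = 8.701×10^12 m³ × 1025 kg m⁻³ = 8.919×10^15 kg = 8920 Gt (and the same mass of ice, by conservation).

≈ 8920 Gt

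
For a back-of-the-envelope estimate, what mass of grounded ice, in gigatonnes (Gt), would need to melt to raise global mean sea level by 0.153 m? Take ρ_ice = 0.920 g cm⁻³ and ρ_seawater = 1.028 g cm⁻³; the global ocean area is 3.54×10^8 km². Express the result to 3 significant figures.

Required water volume = Δh × A = 0.153 m × 3.54×10^14 m² = 5.416×10^13 m³.
ρ_w = 1.028 g cm⁻³ = 1028 kg m⁻³, so the mass of water = 5.416×10^13 m³ × 1028 kg m⁻³ = 5.568×10^16 kg = 5.57×10^4 Gt (and the same mass of ice, by conservation).

≈ 5.57×10^4 Gt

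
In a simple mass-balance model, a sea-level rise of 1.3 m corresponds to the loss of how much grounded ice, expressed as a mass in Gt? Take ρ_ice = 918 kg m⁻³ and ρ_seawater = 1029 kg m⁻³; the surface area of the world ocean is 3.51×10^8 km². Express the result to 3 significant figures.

≈ 4.70×10^5 Gt

Required water volume = Δh × A = 1.3 m × 3.51×10^14 m² = 4.563×10^14 m³.
ρ_w = 1029 kg m⁻³, so the mass of water = 4.563×10^14 m³ × 1029 kg m⁻³ = 4.695×10^17 kg = 4.70×10^5 Gt (and the same mass of ice, by conservation).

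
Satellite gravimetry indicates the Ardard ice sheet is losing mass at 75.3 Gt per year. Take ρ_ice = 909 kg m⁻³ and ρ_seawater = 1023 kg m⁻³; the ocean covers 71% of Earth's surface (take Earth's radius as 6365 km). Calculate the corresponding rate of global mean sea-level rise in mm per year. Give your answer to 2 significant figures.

≈ 0.20 mm/yr

ρ_w = 1023 kg m⁻³. Annual water volume added = 75.3 Gt / ρ_w = 7.530×10^13 kg / 1023 kg m⁻³ = 7.361×10^10 m³.
Δh per year = 7.361×10^10 / 3.61×10^14 = 2.04×10^-4 m = 0.20 mm.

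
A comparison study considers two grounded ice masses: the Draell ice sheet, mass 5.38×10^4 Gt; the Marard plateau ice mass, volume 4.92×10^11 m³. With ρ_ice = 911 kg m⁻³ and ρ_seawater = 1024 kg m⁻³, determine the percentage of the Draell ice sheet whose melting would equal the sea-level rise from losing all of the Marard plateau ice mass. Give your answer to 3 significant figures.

Equal sea-level rise means equal mass of meltwater, i.e. equal mass of ice lost.
Ice mass of Marard: 4.482×10^14 kg; ice mass of Draell: 5.380×10^16 kg.
Fraction required = 4.482×10^14 / 5.380×10^16 = 8.33×10^-3 → 0.833 %.

≈ 0.833 %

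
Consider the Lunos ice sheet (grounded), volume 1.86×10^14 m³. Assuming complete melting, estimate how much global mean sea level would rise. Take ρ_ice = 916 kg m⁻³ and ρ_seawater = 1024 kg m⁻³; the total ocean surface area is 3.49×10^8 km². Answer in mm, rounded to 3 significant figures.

≈ 477 mm

Lunos: 1.86×10^14 m³ × (916/1024) = 1.664×10^14 m³ of water.
Spread over 3.49×10^14 m² of ocean, Δh = 1.664×10^14 / 3.49×10^14 = 0.477 m = 477 mm.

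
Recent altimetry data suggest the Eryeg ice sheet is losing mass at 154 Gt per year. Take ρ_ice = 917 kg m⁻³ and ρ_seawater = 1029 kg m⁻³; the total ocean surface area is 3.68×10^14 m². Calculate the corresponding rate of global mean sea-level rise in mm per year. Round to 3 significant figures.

ρ_w = 1029 kg m⁻³. Annual water volume added = 154 Gt / ρ_w = 1.540×10^14 kg / 1029 kg m⁻³ = 1.497×10^11 m³.
Δh per year = 1.497×10^11 / 3.68×10^14 = 4.07×10^-4 m = 0.407 mm.

≈ 0.407 mm/yr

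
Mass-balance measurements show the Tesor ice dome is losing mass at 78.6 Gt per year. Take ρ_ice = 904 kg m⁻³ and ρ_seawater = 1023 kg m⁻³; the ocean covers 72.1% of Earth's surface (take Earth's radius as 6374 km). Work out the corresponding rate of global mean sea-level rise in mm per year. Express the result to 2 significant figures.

≈ 0.21 mm/yr

ρ_w = 1023 kg m⁻³. Annual water volume added = 78.6 Gt / ρ_w = 7.860×10^13 kg / 1023 kg m⁻³ = 7.683×10^10 m³.
Δh per year = 7.683×10^10 / 3.68×10^14 = 2.09×10^-4 m = 0.21 mm.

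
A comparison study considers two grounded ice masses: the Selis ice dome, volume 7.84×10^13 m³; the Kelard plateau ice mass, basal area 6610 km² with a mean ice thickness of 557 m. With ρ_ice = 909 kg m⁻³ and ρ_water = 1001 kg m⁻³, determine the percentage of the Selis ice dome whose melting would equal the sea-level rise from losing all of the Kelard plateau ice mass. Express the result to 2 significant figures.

≈ 4.7 %

Equal sea-level rise means equal mass of meltwater, i.e. equal mass of ice lost.
Ice mass of Kelard: 3.347×10^15 kg; ice mass of Selis: 7.127×10^16 kg.
Fraction required = 3.347×10^15 / 7.127×10^16 = 0.0470 → 4.7 %.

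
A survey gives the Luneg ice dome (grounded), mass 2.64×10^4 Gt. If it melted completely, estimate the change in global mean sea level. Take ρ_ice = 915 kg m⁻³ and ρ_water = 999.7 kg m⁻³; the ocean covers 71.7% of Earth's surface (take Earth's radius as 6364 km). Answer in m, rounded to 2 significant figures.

≈ 0.072 m

Luneg: 2.64×10^4 Gt = 2.640×10^16 kg; dividing by ρ_w = 999.7 kg m⁻³ gives 2.641×10^13 m³ of water.
Spread over 3.65×10^14 m² of ocean, Δh = 2.641×10^13 / 3.65×10^14 = 0.0724 m.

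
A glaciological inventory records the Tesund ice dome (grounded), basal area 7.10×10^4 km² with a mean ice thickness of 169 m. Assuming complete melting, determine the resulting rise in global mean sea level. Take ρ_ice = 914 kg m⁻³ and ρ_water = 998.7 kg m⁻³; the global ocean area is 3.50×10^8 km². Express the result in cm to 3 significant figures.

≈ 3.14 cm

Tesund: ice volume = 7.10×10^4 km² × 169 m = 1.200×10^4 km³; 1.200×10^4 × (914/998.7) = 1.098×10^4 km³ of water.
Spread over 3.50×10^14 m² of ocean, Δh = 1.098×10^13 / 3.50×10^14 = 0.0314 m = 3.14 cm.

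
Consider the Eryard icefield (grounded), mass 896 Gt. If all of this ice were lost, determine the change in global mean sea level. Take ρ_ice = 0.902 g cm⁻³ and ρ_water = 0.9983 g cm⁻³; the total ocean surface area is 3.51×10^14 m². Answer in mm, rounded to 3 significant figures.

Eryard: 896 Gt = 8.960×10^14 kg; dividing by ρ_w = 0.9983 g cm⁻³ = 998.3 kg m⁻³ gives 8.975×10^11 m³ of water.
Spread over 3.51×10^14 m² of ocean, Δh = 8.975×10^11 / 3.51×10^14 = 2.56×10^-3 m = 2.56 mm.

≈ 2.56 mm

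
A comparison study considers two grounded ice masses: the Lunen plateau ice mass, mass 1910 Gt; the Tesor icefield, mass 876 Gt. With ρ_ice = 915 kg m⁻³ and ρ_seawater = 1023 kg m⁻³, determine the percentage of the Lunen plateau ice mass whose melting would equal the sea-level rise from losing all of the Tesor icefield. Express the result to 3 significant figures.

Equal sea-level rise means equal mass of meltwater, i.e. equal mass of ice lost.
Ice mass of Tesor: 8.760×10^14 kg; ice mass of Lunen: 1.910×10^15 kg.
Fraction required = 8.760×10^14 / 1.910×10^15 = 0.459 → 45.9 %.

≈ 45.9 %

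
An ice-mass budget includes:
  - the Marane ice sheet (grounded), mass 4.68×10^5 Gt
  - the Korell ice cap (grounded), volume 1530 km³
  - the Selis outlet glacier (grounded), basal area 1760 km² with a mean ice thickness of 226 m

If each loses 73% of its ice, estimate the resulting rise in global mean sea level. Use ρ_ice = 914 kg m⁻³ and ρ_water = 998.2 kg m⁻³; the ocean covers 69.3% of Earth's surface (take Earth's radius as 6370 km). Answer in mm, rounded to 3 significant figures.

≈ 972 mm

Marane: 0.73 × 4.68×10^5 Gt = 3.416×10^17 kg; dividing by ρ_w = 998.2 kg m⁻³ gives 3.423×10^14 m³ of water.
Korell: 0.73 × 1530 km³ × (914/998.2) = 1023 km³ of water.
Selis: ice volume = 1760 km² × 226 m = 397.8 km³; 0.73 × 397.8 × (914/998.2) = 265.9 km³ of water.
Total added water ≈ 3.435×10^14 m³ over 3.53×10^14 m² → Δh = 0.972 m = 972 mm.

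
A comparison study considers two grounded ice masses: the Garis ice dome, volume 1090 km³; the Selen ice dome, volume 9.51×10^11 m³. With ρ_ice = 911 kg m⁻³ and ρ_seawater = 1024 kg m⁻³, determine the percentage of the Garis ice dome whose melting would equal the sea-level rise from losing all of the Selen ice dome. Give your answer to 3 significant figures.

≈ 87.2 %

Equal sea-level rise means equal mass of meltwater, i.e. equal mass of ice lost.
Ice mass of Selen: 8.664×10^14 kg; ice mass of Garis: 9.930×10^14 kg.
Fraction required = 8.664×10^14 / 9.930×10^14 = 0.872 → 87.2 %.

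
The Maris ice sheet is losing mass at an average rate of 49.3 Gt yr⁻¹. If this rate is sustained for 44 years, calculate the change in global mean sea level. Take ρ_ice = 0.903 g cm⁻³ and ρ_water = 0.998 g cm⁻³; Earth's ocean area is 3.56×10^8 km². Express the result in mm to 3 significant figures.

Total mass lost = 49.3 Gt/yr × 44 yr = 2169 Gt = 2.169×10^15 kg.
ρ_w = 0.998 g cm⁻³ = 998 kg m⁻³, so water volume = 2.169×10^15 / 998 = 2.174×10^12 m³.
Δh = 2.174×10^12 / 3.56×10^14 = 6.11×10^-3 m = 6.11 mm.

≈ 6.11 mm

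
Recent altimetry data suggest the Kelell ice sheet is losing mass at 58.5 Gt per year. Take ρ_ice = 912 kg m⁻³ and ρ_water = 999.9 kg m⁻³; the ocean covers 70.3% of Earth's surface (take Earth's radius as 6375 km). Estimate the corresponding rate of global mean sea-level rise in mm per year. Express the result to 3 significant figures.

≈ 0.163 mm/yr

ρ_w = 999.9 kg m⁻³. Annual water volume added = 58.5 Gt / ρ_w = 5.850×10^13 kg / 999.9 kg m⁻³ = 5.851×10^10 m³.
Δh per year = 5.851×10^10 / 3.59×10^14 = 1.63×10^-4 m = 0.163 mm.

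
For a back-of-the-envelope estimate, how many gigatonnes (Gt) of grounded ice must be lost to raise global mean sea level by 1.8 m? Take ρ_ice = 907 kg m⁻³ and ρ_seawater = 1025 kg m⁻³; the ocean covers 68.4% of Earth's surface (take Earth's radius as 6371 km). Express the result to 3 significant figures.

Required water volume = Δh × A = 1.8 m × 3.49×10^14 m² = 6.280×10^14 m³.
ρ_w = 1025 kg m⁻³, so the mass of water = 6.280×10^14 m³ × 1025 kg m⁻³ = 6.437×10^17 kg = 6.44×10^5 Gt (and the same mass of ice, by conservation).

≈ 6.44×10^5 Gt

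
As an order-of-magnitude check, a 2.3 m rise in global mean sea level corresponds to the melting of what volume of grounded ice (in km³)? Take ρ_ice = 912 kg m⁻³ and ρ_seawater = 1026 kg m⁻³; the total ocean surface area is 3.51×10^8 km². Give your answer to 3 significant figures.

Required water volume = Δh × A = 2.3 m × 3.51×10^14 m² = 8.073×10^14 m³ = 8.073×10^5 km³.
Ice volume = water volume × ρ_w/ρ_ice = 8.073×10^5 × 1026/912 = 9.08×10^5 km³.

≈ 9.08×10^5 km³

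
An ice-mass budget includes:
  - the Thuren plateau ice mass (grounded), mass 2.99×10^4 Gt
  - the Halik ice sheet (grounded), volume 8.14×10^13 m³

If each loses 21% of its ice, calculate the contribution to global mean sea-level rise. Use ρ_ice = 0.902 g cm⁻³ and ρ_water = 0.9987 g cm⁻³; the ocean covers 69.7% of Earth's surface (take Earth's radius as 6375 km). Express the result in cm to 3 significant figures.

Thuren: 0.21 × 2.99×10^4 Gt = 6.279×10^15 kg; dividing by ρ_w = 0.9987 g cm⁻³ = 998.7 kg m⁻³ gives 6.287×10^12 m³ of water.
Halik: 0.21 × 8.14×10^13 m³ × (902/998.7) = 1.544×10^13 m³ of water.
Total added water ≈ 2.173×10^13 m³ over 3.56×10^14 m² → Δh = 0.0610 m = 6.10 cm.

≈ 6.10 cm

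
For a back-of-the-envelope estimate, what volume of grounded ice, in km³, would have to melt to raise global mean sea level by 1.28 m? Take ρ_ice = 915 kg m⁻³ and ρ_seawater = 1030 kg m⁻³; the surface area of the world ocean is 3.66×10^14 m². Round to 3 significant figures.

≈ 5.27×10^5 km³

Required water volume = Δh × A = 1.28 m × 3.66×10^14 m² = 4.685×10^14 m³ = 4.685×10^5 km³.
Ice volume = water volume × ρ_w/ρ_ice = 4.685×10^5 × 1030/915 = 5.27×10^5 km³.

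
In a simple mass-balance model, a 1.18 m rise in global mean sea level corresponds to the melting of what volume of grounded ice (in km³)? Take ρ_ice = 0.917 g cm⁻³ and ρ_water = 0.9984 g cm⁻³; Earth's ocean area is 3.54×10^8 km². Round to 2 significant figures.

≈ 4.5×10^5 km³

Required water volume = Δh × A = 1.18 m × 3.54×10^14 m² = 4.177×10^14 m³ = 4.177×10^5 km³.
Ice volume = water volume × ρ_w/ρ_ice = 4.177×10^5 × 998.4/917 = 4.5×10^5 km³.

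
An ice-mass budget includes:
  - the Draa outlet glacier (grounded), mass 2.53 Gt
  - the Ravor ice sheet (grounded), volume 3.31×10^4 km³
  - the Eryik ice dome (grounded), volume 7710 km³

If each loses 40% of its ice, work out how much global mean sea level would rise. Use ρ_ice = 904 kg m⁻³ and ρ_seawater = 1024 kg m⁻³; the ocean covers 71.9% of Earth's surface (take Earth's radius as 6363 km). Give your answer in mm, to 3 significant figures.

≈ 39.4 mm

Draa: 0.4 × 2.53 Gt = 1.012×10^12 kg; dividing by ρ_w = 1024 kg m⁻³ gives 9.883×10^8 m³ of water.
Ravor: 0.4 × 3.31×10^4 km³ × (904/1024) = 1.169×10^4 km³ of water.
Eryik: 0.4 × 7710 km³ × (904/1024) = 2723 km³ of water.
Total added water ≈ 1.441×10^13 m³ over 3.66×10^14 m² → Δh = 0.0394 m = 39.4 mm.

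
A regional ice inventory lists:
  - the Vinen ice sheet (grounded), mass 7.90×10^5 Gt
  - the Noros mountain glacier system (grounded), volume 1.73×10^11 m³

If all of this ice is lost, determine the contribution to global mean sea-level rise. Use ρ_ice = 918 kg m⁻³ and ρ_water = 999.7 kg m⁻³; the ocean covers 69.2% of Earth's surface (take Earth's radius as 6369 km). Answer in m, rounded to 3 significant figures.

Vinen: 7.90×10^5 Gt = 7.900×10^17 kg; dividing by ρ_w = 999.7 kg m⁻³ gives 7.902×10^14 m³ of water.
Noros: 1.73×10^11 m³ × (918/999.7) = 1.589×10^11 m³ of water.
Total added water ≈ 7.904×10^14 m³ over 3.53×10^14 m² → Δh = 2.24 m.

≈ 2.24 m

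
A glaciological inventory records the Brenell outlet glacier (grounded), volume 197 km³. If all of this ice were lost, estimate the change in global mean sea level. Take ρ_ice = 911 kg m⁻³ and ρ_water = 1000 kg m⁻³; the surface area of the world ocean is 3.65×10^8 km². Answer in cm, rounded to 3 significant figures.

≈ 0.0492 cm

Brenell: 197 km³ × (911/1000) = 179.5 km³ of water.
Spread over 3.65×10^14 m² of ocean, Δh = 1.795×10^11 / 3.65×10^14 = 4.92×10^-4 m = 0.0492 cm.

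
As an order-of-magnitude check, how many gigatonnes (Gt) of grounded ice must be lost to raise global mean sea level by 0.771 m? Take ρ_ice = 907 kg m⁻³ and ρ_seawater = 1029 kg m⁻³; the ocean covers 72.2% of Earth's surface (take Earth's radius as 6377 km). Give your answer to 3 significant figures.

≈ 2.93×10^5 Gt

Required water volume = Δh × A = 0.771 m × 3.69×10^14 m² = 2.845×10^14 m³.
ρ_w = 1029 kg m⁻³, so the mass of water = 2.845×10^14 m³ × 1029 kg m⁻³ = 2.927×10^17 kg = 2.93×10^5 Gt (and the same mass of ice, by conservation).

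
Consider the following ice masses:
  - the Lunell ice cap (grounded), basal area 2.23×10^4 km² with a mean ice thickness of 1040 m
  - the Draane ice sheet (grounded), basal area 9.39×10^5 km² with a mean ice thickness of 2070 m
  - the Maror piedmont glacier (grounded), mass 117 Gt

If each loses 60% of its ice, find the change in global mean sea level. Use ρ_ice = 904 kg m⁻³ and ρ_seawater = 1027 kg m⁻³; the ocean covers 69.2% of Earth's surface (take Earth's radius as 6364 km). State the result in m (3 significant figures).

Lunell: ice volume = 2.23×10^4 km² × 1040 m = 2.319×10^4 km³; 0.6 × 2.319×10^4 × (904/1027) = 1.225×10^4 km³ of water.
Draane: ice volume = 9.39×10^5 km² × 2070 m = 1.944×10^6 km³; 0.6 × 1.944×10^6 × (904/1027) = 1.027×10^6 km³ of water.
Maror: 0.6 × 117 Gt = 7.020×10^13 kg; dividing by ρ_w = 1027 kg m⁻³ gives 6.835×10^10 m³ of water.
Total added water ≈ 1.039×10^15 m³ over 3.52×10^14 m² → Δh = 2.95 m.

≈ 2.95 m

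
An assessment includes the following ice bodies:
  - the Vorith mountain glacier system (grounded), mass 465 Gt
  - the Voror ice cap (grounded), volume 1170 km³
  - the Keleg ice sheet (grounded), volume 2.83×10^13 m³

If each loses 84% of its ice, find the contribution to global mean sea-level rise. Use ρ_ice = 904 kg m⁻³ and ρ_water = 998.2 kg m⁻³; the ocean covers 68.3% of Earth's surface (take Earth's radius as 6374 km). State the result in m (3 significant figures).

≈ 0.0654 m

Vorith: 0.84 × 465 Gt = 3.906×10^14 kg; dividing by ρ_w = 998.2 kg m⁻³ gives 3.913×10^11 m³ of water.
Voror: 0.84 × 1170 km³ × (904/998.2) = 890.1 km³ of water.
Keleg: 0.84 × 2.83×10^13 m³ × (904/998.2) = 2.153×10^13 m³ of water.
Total added water ≈ 2.281×10^13 m³ over 3.49×10^14 m² → Δh = 0.0654 m.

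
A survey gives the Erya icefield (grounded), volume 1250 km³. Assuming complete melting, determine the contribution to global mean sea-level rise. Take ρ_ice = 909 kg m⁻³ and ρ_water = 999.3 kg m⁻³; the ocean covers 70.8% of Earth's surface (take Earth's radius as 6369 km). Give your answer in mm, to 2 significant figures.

Erya: 1250 km³ × (909/999.3) = 1137 km³ of water.
Spread over 3.61×10^14 m² of ocean, Δh = 1.137×10^12 / 3.61×10^14 = 3.15×10^-3 m = 3.2 mm.

≈ 3.2 mm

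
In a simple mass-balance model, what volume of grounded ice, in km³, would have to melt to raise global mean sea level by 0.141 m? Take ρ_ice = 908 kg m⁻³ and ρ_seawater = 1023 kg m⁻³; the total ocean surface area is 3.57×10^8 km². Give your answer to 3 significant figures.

Required water volume = Δh × A = 0.141 m × 3.57×10^14 m² = 5.034×10^13 m³ = 5.034×10^4 km³.
Ice volume = water volume × ρ_w/ρ_ice = 5.034×10^4 × 1023/908 = 5.67×10^4 km³.

≈ 5.67×10^4 km³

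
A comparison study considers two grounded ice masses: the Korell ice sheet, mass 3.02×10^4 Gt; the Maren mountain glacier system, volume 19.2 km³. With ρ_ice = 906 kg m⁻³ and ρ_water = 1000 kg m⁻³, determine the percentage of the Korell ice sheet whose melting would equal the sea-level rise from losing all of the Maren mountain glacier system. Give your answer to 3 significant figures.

≈ 0.0576 %

Equal sea-level rise means equal mass of meltwater, i.e. equal mass of ice lost.
Ice mass of Maren: 1.740×10^13 kg; ice mass of Korell: 3.020×10^16 kg.
Fraction required = 1.740×10^13 / 3.020×10^16 = 5.76×10^-4 → 0.0576 %.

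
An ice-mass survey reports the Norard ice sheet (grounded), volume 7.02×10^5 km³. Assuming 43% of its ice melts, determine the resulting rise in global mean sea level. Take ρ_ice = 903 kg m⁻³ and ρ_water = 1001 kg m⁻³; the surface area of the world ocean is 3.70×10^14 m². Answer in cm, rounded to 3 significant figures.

≈ 73.6 cm

Norard: 0.43 × 7.02×10^5 km³ × (903/1001) = 2.723×10^5 km³ of water.
Spread over 3.70×10^14 m² of ocean, Δh = 2.723×10^14 / 3.70×10^14 = 0.736 m = 73.6 cm.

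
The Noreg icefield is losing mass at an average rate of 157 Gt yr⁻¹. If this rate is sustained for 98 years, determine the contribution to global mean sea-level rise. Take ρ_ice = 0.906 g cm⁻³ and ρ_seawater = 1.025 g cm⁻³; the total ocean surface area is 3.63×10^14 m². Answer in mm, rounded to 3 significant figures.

≈ 41.4 mm

Total mass lost = 157 Gt/yr × 98 yr = 1.539×10^4 Gt = 1.539×10^16 kg.
ρ_w = 1.025 g cm⁻³ = 1025 kg m⁻³, so water volume = 1.539×10^16 / 1025 = 1.501×10^13 m³.
Δh = 1.501×10^13 / 3.63×10^14 = 0.0414 m = 41.4 mm.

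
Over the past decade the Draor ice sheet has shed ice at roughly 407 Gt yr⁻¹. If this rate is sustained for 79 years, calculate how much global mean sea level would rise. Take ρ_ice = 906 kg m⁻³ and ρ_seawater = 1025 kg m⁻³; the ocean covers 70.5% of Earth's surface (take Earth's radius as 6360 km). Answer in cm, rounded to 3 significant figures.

≈ 8.75 cm

Total mass lost = 407 Gt/yr × 79 yr = 3.215×10^4 Gt = 3.215×10^16 kg.
ρ_w = 1025 kg m⁻³, so water volume = 3.215×10^16 / 1025 = 3.137×10^13 m³.
Δh = 3.137×10^13 / 3.58×10^14 = 0.0875 m = 8.75 cm.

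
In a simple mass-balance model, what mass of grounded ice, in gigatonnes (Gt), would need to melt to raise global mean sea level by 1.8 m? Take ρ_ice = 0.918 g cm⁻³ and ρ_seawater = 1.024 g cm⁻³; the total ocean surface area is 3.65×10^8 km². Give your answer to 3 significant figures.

≈ 6.73×10^5 Gt

Required water volume = Δh × A = 1.8 m × 3.65×10^14 m² = 6.570×10^14 m³.
ρ_w = 1.024 g cm⁻³ = 1024 kg m⁻³, so the mass of water = 6.570×10^14 m³ × 1024 kg m⁻³ = 6.728×10^17 kg = 6.73×10^5 Gt (and the same mass of ice, by conservation).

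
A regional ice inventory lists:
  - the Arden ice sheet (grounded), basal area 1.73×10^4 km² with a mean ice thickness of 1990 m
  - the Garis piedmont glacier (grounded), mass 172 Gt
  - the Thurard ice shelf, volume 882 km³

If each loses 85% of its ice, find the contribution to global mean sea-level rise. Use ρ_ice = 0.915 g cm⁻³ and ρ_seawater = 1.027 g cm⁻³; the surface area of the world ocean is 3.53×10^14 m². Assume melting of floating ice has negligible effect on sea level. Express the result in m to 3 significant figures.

≈ 0.0743 m

Arden: ice volume = 1.73×10^4 km² × 1990 m = 3.443×10^4 km³; 0.85 × 3.443×10^4 × (915/1027) = 2.607×10^4 km³ of water.
Garis: 0.85 × 172 Gt = 1.462×10^14 kg; dividing by ρ_w = 1.027 g cm⁻³ = 1027 kg m⁻³ gives 1.424×10^11 m³ of water.
The Thurard ice shelf is floating and already displaces its own weight of water, so its melt adds essentially nothing to sea level.
Total added water ≈ 2.621×10^13 m³ over 3.53×10^14 m² → Δh = 0.0743 m.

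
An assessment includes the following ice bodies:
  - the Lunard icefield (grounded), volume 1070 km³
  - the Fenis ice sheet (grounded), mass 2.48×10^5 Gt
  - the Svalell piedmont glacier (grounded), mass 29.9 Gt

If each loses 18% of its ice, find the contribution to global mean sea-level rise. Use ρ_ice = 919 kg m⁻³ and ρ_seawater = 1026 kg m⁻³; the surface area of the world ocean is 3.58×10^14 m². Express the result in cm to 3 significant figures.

Lunard: 0.18 × 1070 km³ × (919/1026) = 172.5 km³ of water.
Fenis: 0.18 × 2.48×10^5 Gt = 4.464×10^16 kg; dividing by ρ_w = 1026 kg m⁻³ gives 4.351×10^13 m³ of water.
Svalell: 0.18 × 29.9 Gt = 5.382×10^12 kg; dividing by ρ_w = 1026 kg m⁻³ gives 5.246×10^9 m³ of water.
Total added water ≈ 4.369×10^13 m³ over 3.58×10^14 m² → Δh = 0.122 m = 12.2 cm.

≈ 12.2 cm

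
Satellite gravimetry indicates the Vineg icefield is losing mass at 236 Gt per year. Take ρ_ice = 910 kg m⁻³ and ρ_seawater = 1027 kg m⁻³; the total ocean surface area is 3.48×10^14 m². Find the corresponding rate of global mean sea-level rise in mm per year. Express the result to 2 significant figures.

ρ_w = 1027 kg m⁻³. Annual water volume added = 236 Gt / ρ_w = 2.360×10^14 kg / 1027 kg m⁻³ = 2.298×10^11 m³.
Δh per year = 2.298×10^11 / 3.48×10^14 = 6.60×10^-4 m = 0.66 mm.

≈ 0.66 mm/yr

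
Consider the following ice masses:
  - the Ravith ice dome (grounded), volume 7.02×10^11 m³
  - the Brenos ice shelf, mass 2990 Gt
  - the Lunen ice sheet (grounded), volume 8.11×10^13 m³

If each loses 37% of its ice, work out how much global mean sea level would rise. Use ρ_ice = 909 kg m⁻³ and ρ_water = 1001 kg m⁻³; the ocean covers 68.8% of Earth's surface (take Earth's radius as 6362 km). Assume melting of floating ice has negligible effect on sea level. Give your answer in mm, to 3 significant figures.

≈ 78.5 mm

Ravith: 0.37 × 7.02×10^11 m³ × (909/1001) = 2.359×10^11 m³ of water.
The Brenos ice shelf is floating and already displaces its own weight of water, so its melt adds essentially nothing to sea level.
Lunen: 0.37 × 8.11×10^13 m³ × (909/1001) = 2.725×10^13 m³ of water.
Total added water ≈ 2.748×10^13 m³ over 3.50×10^14 m² → Δh = 0.0785 m = 78.5 mm.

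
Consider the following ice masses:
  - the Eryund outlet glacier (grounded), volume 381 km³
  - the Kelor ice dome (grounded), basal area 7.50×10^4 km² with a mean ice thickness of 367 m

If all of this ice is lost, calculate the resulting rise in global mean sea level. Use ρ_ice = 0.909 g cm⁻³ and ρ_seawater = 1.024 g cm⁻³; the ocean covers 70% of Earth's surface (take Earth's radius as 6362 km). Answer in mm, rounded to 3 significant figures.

≈ 69.6 mm

Eryund: 381 km³ × (909/1024) = 338.2 km³ of water.
Kelor: ice volume = 7.50×10^4 km² × 367 m = 2.752×10^4 km³; 2.752×10^4 × (909/1024) = 2.443×10^4 km³ of water.
Total added water ≈ 2.477×10^13 m³ over 3.56×10^14 m² → Δh = 0.0696 m = 69.6 mm.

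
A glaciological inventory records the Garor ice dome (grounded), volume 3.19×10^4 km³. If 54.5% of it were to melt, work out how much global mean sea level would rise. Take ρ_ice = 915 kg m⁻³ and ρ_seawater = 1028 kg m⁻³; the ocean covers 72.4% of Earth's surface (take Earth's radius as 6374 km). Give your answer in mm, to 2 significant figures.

Garor: 0.545 × 3.19×10^4 km³ × (915/1028) = 1.547×10^4 km³ of water.
Spread over 3.70×10^14 m² of ocean, Δh = 1.547×10^13 / 3.70×10^14 = 0.0419 m = 42 mm.

≈ 42 mm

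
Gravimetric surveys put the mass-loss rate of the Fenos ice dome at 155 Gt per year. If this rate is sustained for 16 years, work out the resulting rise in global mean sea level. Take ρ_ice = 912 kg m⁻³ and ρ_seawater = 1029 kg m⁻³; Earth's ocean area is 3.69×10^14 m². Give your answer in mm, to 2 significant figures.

≈ 6.5 mm

Total mass lost = 155 Gt/yr × 16 yr = 2480 Gt = 2.480×10^15 kg.
ρ_w = 1029 kg m⁻³, so water volume = 2.480×10^15 / 1029 = 2.410×10^12 m³.
Δh = 2.410×10^12 / 3.69×10^14 = 6.53×10^-3 m = 6.5 mm.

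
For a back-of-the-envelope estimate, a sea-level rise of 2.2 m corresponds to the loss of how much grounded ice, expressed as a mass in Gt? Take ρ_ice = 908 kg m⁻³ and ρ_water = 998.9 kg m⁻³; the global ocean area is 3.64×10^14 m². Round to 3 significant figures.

Required water volume = Δh × A = 2.2 m × 3.64×10^14 m² = 8.008×10^14 m³.
ρ_w = 998.9 kg m⁻³, so the mass of water = 8.008×10^14 m³ × 998.9 kg m⁻³ = 7.999×10^17 kg = 8.00×10^5 Gt (and the same mass of ice, by conservation).

≈ 8.00×10^5 Gt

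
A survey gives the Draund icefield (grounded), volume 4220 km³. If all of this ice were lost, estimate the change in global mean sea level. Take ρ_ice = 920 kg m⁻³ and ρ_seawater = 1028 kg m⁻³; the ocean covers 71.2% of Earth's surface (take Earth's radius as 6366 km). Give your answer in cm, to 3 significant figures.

Draund: 4220 km³ × (920/1028) = 3777 km³ of water.
Spread over 3.63×10^14 m² of ocean, Δh = 3.777×10^12 / 3.63×10^14 = 0.0104 m = 1.04 cm.

≈ 1.04 cm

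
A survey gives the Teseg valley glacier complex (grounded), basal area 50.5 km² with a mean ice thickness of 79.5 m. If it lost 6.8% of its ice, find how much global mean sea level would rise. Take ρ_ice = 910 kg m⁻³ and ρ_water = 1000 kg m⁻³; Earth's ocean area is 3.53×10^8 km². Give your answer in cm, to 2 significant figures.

≈ 7.0×10^-5 cm

Teseg: ice volume = 50.5 km² × 79.5 m = 4.015 km³; 0.068 × 4.015 × (910/1000) = 0.2484 km³ of water.
Spread over 3.53×10^14 m² of ocean, Δh = 2.484×10^8 / 3.53×10^14 = 7.04×10^-7 m = 7.0×10^-5 cm.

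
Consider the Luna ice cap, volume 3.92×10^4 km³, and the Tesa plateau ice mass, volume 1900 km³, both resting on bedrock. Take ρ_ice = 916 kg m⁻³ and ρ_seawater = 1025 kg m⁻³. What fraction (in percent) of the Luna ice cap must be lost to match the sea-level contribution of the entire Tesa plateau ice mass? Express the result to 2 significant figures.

Equal sea-level rise means equal mass of meltwater, i.e. equal mass of ice lost.
Ice mass of Tesa: 1.740×10^15 kg; ice mass of Luna: 3.591×10^16 kg.
Fraction required = 1.740×10^15 / 3.591×10^16 = 0.0485 → 4.8 %.

≈ 4.8 %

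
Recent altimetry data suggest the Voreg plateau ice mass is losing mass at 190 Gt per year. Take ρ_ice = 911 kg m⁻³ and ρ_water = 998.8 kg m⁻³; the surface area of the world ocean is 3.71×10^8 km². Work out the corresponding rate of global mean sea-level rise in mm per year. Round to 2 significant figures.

ρ_w = 998.8 kg m⁻³. Annual water volume added = 190 Gt / ρ_w = 1.900×10^14 kg / 998.8 kg m⁻³ = 1.902×10^11 m³.
Δh per year = 1.902×10^11 / 3.71×10^14 = 5.13×10^-4 m = 0.51 mm.

≈ 0.51 mm/yr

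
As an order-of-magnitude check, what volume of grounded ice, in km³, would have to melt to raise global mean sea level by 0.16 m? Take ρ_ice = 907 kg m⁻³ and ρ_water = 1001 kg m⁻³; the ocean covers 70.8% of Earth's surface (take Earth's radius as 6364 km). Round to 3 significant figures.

≈ 6.36×10^4 km³

Required water volume = Δh × A = 0.16 m × 3.60×10^14 m² = 5.765×10^13 m³ = 5.765×10^4 km³.
Ice volume = water volume × ρ_w/ρ_ice = 5.765×10^4 × 1001/907 = 6.36×10^4 km³.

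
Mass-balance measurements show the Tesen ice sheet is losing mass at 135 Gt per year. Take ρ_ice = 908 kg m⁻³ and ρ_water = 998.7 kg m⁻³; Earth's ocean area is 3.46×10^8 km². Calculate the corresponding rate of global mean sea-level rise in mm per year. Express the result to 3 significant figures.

≈ 0.391 mm/yr

ρ_w = 998.7 kg m⁻³. Annual water volume added = 135 Gt / ρ_w = 1.350×10^14 kg / 998.7 kg m⁻³ = 1.352×10^11 m³.
Δh per year = 1.352×10^11 / 3.46×10^14 = 3.91×10^-4 m = 0.391 mm.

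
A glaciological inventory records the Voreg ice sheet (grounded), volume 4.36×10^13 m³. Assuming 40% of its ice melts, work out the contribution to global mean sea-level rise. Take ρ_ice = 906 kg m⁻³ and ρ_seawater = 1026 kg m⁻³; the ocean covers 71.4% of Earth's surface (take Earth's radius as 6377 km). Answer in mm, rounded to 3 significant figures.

≈ 42.2 mm

Voreg: 0.4 × 4.36×10^13 m³ × (906/1026) = 1.540×10^13 m³ of water.
Spread over 3.65×10^14 m² of ocean, Δh = 1.540×10^13 / 3.65×10^14 = 0.0422 m = 42.2 mm.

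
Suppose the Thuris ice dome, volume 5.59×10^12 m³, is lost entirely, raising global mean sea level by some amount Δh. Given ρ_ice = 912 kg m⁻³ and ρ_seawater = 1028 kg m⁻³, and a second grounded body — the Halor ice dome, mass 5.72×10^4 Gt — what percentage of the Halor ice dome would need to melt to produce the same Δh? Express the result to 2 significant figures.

Equal sea-level rise means equal mass of meltwater, i.e. equal mass of ice lost.
Ice mass of Thuris: 5.098×10^15 kg; ice mass of Halor: 5.720×10^16 kg.
Fraction required = 5.098×10^15 / 5.720×10^16 = 0.0891 → 8.9 %.

≈ 8.9 %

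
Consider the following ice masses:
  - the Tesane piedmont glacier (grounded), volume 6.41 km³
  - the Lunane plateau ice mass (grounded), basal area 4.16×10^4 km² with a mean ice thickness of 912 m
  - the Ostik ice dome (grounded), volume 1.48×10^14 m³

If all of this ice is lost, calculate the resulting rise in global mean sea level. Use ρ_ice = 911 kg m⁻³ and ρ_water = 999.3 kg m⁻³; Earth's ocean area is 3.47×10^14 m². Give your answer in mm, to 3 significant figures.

≈ 489 mm

Tesane: 6.41 km³ × (911/999.3) = 5.844 km³ of water.
Lunane: ice volume = 4.16×10^4 km² × 912 m = 3.794×10^4 km³; 3.794×10^4 × (911/999.3) = 3.459×10^4 km³ of water.
Ostik: 1.48×10^14 m³ × (911/999.3) = 1.349×10^14 m³ of water.
Total added water ≈ 1.695×10^14 m³ over 3.47×10^14 m² → Δh = 0.489 m = 489 mm.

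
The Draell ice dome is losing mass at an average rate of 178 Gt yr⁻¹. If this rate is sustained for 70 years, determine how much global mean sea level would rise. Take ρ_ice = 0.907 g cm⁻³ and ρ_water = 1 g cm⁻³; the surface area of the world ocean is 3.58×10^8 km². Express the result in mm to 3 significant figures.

≈ 34.8 mm

Total mass lost = 178 Gt/yr × 70 yr = 1.246×10^4 Gt = 1.246×10^16 kg.
ρ_w = 1 g cm⁻³ = 1000 kg m⁻³, so water volume = 1.246×10^16 / 1000 = 1.246×10^13 m³.
Δh = 1.246×10^13 / 3.58×10^14 = 0.0348 m = 34.8 mm.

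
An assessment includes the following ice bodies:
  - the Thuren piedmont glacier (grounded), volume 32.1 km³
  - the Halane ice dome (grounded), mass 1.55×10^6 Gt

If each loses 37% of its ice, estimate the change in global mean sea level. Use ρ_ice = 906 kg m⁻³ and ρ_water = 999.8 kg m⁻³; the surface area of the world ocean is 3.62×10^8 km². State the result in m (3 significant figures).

≈ 1.58 m

Thuren: 0.37 × 32.1 km³ × (906/999.8) = 10.76 km³ of water.
Halane: 0.37 × 1.55×10^6 Gt = 5.735×10^17 kg; dividing by ρ_w = 999.8 kg m⁻³ gives 5.736×10^14 m³ of water.
Total added water ≈ 5.736×10^14 m³ over 3.62×10^14 m² → Δh = 1.58 m.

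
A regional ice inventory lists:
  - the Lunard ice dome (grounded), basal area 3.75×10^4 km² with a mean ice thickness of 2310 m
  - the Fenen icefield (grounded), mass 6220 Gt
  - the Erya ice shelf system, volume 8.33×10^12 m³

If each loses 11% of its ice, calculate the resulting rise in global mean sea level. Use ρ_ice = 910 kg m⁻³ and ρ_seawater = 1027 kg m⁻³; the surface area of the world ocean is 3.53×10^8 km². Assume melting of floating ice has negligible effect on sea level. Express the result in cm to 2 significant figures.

Lunard: ice volume = 3.75×10^4 km² × 2310 m = 8.662×10^4 km³; 0.11 × 8.662×10^4 × (910/1027) = 8443 km³ of water.
Fenen: 0.11 × 6220 Gt = 6.842×10^14 kg; dividing by ρ_w = 1027 kg m⁻³ gives 6.662×10^11 m³ of water.
The Erya ice shelf system is floating and already displaces its own weight of water, so its melt adds essentially nothing to sea level.
Total added water ≈ 9.109×10^12 m³ over 3.53×10^14 m² → Δh = 0.0258 m = 2.6 cm.

≈ 2.6 cm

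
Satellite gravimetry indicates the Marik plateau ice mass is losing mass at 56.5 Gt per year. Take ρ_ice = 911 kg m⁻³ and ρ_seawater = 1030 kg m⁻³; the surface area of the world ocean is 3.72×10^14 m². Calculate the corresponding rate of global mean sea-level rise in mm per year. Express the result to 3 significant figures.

≈ 0.147 mm/yr

ρ_w = 1030 kg m⁻³. Annual water volume added = 56.5 Gt / ρ_w = 5.650×10^13 kg / 1030 kg m⁻³ = 5.485×10^10 m³.
Δh per year = 5.485×10^10 / 3.72×10^14 = 1.47×10^-4 m = 0.147 mm.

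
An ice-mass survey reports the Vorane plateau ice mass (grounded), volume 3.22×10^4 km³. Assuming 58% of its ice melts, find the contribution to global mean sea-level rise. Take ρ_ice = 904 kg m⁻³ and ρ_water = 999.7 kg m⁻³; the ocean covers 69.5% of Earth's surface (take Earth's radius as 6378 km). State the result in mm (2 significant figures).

Vorane: 0.58 × 3.22×10^4 km³ × (904/999.7) = 1.689×10^4 km³ of water.
Spread over 3.55×10^14 m² of ocean, Δh = 1.689×10^13 / 3.55×10^14 = 0.0475 m = 48 mm.

≈ 48 mm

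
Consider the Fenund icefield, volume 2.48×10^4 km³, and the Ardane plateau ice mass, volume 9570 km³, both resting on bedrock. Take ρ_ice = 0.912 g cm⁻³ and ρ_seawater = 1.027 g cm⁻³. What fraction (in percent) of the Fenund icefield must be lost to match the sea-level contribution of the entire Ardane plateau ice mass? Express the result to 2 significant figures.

≈ 39 %

Equal sea-level rise means equal mass of meltwater, i.e. equal mass of ice lost.
Ice mass of Ardane: 8.728×10^15 kg; ice mass of Fenund: 2.262×10^16 kg.
Fraction required = 8.728×10^15 / 2.262×10^16 = 0.386 → 39 %.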